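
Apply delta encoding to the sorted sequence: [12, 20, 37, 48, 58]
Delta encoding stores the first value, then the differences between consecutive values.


First value: 12
Deltas:
  20 - 12 = 8
  37 - 20 = 17
  48 - 37 = 11
  58 - 48 = 10


Delta encoded: [12, 8, 17, 11, 10]


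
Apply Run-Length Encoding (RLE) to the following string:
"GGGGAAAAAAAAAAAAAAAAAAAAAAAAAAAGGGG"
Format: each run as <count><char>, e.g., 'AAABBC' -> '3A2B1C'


Scanning runs left to right:
  i=0: run of 'G' x 4 -> '4G'
  i=4: run of 'A' x 27 -> '27A'
  i=31: run of 'G' x 4 -> '4G'

RLE = 4G27A4G


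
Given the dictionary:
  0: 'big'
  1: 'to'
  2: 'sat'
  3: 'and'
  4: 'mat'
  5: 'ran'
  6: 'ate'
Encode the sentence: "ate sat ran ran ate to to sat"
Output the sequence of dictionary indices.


Look up each word in the dictionary:
  'ate' -> 6
  'sat' -> 2
  'ran' -> 5
  'ran' -> 5
  'ate' -> 6
  'to' -> 1
  'to' -> 1
  'sat' -> 2

Encoded: [6, 2, 5, 5, 6, 1, 1, 2]


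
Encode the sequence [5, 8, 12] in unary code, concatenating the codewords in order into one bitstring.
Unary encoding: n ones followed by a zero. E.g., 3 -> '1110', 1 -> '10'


Encode each number as n ones followed by a terminating 0:
  5 -> 111110 (6 bits)
  8 -> 111111110 (9 bits)
  12 -> 1111111111110 (13 bits)
Total length = 6 + 9 + 13 = 28 bits.

Unary([5, 8, 12]) = 1111101111111101111111111110 (28 bits)


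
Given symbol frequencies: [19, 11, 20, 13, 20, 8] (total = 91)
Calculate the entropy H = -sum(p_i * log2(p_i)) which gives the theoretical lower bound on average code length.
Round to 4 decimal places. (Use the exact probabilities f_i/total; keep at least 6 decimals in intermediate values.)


Per-symbol terms -p_i * log2(p_i) with p_i = f_i/91:
  p = 19/91 = 0.208791: log2(p) = -2.259867, -p*log2(p) = 0.471840
  p = 11/91 = 0.120879: log2(p) = -3.048363, -p*log2(p) = 0.368483
  p = 20/91 = 0.219780: log2(p) = -2.185867, -p*log2(p) = 0.480410
  p = 13/91 = 0.142857: log2(p) = -2.807355, -p*log2(p) = 0.401051
  p = 20/91 = 0.219780: log2(p) = -2.185867, -p*log2(p) = 0.480410
  p = 8/91 = 0.087912: log2(p) = -3.507795, -p*log2(p) = 0.308378
H = 0.471840 + 0.368483 + 0.480410 + 0.401051 + 0.480410 + 0.308378 = 2.510572

H = 2.5106 bits/symbol


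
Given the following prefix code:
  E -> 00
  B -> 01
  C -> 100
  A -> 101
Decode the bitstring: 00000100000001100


Decoding step by step:
Bits 00 -> E
Bits 00 -> E
Bits 01 -> B
Bits 00 -> E
Bits 00 -> E
Bits 00 -> E
Bits 01 -> B
Bits 100 -> C


Decoded message: EEBEEEBC


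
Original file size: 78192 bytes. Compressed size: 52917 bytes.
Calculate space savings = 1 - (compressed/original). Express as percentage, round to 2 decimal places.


ratio = compressed/original = 52917/78192 = 0.676757
savings = 1 - ratio = 1 - 0.676757 = 0.323243
as a percentage: 0.323243 * 100 = 32.32%

Space savings = 1 - 52917/78192 = 32.32%


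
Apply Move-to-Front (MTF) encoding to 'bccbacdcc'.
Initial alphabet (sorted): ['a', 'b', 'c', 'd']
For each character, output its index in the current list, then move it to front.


MTF encoding:
'b': index 1 in ['a', 'b', 'c', 'd'] -> ['b', 'a', 'c', 'd']
'c': index 2 in ['b', 'a', 'c', 'd'] -> ['c', 'b', 'a', 'd']
'c': index 0 in ['c', 'b', 'a', 'd'] -> ['c', 'b', 'a', 'd']
'b': index 1 in ['c', 'b', 'a', 'd'] -> ['b', 'c', 'a', 'd']
'a': index 2 in ['b', 'c', 'a', 'd'] -> ['a', 'b', 'c', 'd']
'c': index 2 in ['a', 'b', 'c', 'd'] -> ['c', 'a', 'b', 'd']
'd': index 3 in ['c', 'a', 'b', 'd'] -> ['d', 'c', 'a', 'b']
'c': index 1 in ['d', 'c', 'a', 'b'] -> ['c', 'd', 'a', 'b']
'c': index 0 in ['c', 'd', 'a', 'b'] -> ['c', 'd', 'a', 'b']


Output: [1, 2, 0, 1, 2, 2, 3, 1, 0]


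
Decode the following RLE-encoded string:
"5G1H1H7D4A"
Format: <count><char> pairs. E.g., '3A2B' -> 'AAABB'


Expanding each <count><char> pair:
  5G -> 'GGGGG'
  1H -> 'H'
  1H -> 'H'
  7D -> 'DDDDDDD'
  4A -> 'AAAA'

Decoded = GGGGGHHDDDDDDDAAAA


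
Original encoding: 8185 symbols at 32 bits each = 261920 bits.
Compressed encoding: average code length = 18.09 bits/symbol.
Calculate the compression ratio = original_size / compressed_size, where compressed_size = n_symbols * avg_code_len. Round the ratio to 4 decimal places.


original_size = n_symbols * orig_bits = 8185 * 32 = 261920 bits
compressed_size = n_symbols * avg_code_len = 8185 * 18.09 = 148066.65 bits
ratio = original_size / compressed_size = 261920 / 148066.65 = 1.7689

Compression ratio = 1.7689


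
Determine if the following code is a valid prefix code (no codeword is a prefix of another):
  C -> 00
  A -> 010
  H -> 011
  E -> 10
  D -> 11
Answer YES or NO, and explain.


Checking each pair (does one codeword prefix another?):
  C='00' vs A='010': no prefix
  C='00' vs H='011': no prefix
  C='00' vs E='10': no prefix
  C='00' vs D='11': no prefix
  A='010' vs C='00': no prefix
  A='010' vs H='011': no prefix
  A='010' vs E='10': no prefix
  A='010' vs D='11': no prefix
  H='011' vs C='00': no prefix
  H='011' vs A='010': no prefix
  H='011' vs E='10': no prefix
  H='011' vs D='11': no prefix
  E='10' vs C='00': no prefix
  E='10' vs A='010': no prefix
  E='10' vs H='011': no prefix
  E='10' vs D='11': no prefix
  D='11' vs C='00': no prefix
  D='11' vs A='010': no prefix
  D='11' vs H='011': no prefix
  D='11' vs E='10': no prefix
No violation found over all pairs.

YES -- this is a valid prefix code. No codeword is a prefix of any other codeword.


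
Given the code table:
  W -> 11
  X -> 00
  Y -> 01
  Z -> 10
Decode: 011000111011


Decoding:
01 -> Y
10 -> Z
00 -> X
11 -> W
10 -> Z
11 -> W


Result: YZXWZW


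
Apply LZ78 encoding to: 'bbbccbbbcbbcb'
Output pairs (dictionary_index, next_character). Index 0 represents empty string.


LZ78 encoding steps:
Dictionary: {0: ''}
Step 1: w='' (idx 0), next='b' -> output (0, 'b'), add 'b' as idx 1
Step 2: w='b' (idx 1), next='b' -> output (1, 'b'), add 'bb' as idx 2
Step 3: w='' (idx 0), next='c' -> output (0, 'c'), add 'c' as idx 3
Step 4: w='c' (idx 3), next='b' -> output (3, 'b'), add 'cb' as idx 4
Step 5: w='bb' (idx 2), next='c' -> output (2, 'c'), add 'bbc' as idx 5
Step 6: w='bbc' (idx 5), next='b' -> output (5, 'b'), add 'bbcb' as idx 6


Encoded: [(0, 'b'), (1, 'b'), (0, 'c'), (3, 'b'), (2, 'c'), (5, 'b')]


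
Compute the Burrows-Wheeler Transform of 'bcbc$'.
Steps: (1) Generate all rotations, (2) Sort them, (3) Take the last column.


Rotations (sorted):
  0: $bcbc -> last char: c
  1: bc$bc -> last char: c
  2: bcbc$ -> last char: $
  3: c$bcb -> last char: b
  4: cbc$b -> last char: b


BWT = cc$bb


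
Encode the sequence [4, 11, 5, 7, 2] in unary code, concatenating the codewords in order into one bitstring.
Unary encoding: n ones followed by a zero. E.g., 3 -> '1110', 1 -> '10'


Encode each number as n ones followed by a terminating 0:
  4 -> 11110 (5 bits)
  11 -> 111111111110 (12 bits)
  5 -> 111110 (6 bits)
  7 -> 11111110 (8 bits)
  2 -> 110 (3 bits)
Total length = 5 + 12 + 6 + 8 + 3 = 34 bits.

Unary([4, 11, 5, 7, 2]) = 1111011111111111011111011111110110 (34 bits)


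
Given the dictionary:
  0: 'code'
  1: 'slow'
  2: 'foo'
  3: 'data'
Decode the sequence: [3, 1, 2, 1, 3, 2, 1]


Look up each index in the dictionary:
  3 -> 'data'
  1 -> 'slow'
  2 -> 'foo'
  1 -> 'slow'
  3 -> 'data'
  2 -> 'foo'
  1 -> 'slow'

Decoded: "data slow foo slow data foo slow"


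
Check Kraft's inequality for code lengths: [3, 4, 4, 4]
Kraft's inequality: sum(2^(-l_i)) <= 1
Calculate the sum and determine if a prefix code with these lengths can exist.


Sum = 2^(-3) + 2^(-4) + 2^(-4) + 2^(-4)
    = 0.125 + 0.0625 + 0.0625 + 0.0625
    = 5/16 = 0.3125
Since 0.3125 <= 1, Kraft's inequality IS satisfied.
A prefix code with these lengths CAN exist.

Kraft sum = 0.3125. Satisfied.


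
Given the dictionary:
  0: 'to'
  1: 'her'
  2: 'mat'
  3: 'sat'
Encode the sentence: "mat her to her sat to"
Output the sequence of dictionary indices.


Look up each word in the dictionary:
  'mat' -> 2
  'her' -> 1
  'to' -> 0
  'her' -> 1
  'sat' -> 3
  'to' -> 0

Encoded: [2, 1, 0, 1, 3, 0]


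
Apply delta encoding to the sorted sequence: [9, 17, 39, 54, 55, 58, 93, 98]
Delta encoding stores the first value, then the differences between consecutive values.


First value: 9
Deltas:
  17 - 9 = 8
  39 - 17 = 22
  54 - 39 = 15
  55 - 54 = 1
  58 - 55 = 3
  93 - 58 = 35
  98 - 93 = 5


Delta encoded: [9, 8, 22, 15, 1, 3, 35, 5]


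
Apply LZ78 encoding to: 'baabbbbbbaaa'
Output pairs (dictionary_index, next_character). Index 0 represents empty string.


LZ78 encoding steps:
Dictionary: {0: ''}
Step 1: w='' (idx 0), next='b' -> output (0, 'b'), add 'b' as idx 1
Step 2: w='' (idx 0), next='a' -> output (0, 'a'), add 'a' as idx 2
Step 3: w='a' (idx 2), next='b' -> output (2, 'b'), add 'ab' as idx 3
Step 4: w='b' (idx 1), next='b' -> output (1, 'b'), add 'bb' as idx 4
Step 5: w='bb' (idx 4), next='b' -> output (4, 'b'), add 'bbb' as idx 5
Step 6: w='a' (idx 2), next='a' -> output (2, 'a'), add 'aa' as idx 6
Step 7: w='a' (idx 2), end of input -> output (2, '')


Encoded: [(0, 'b'), (0, 'a'), (2, 'b'), (1, 'b'), (4, 'b'), (2, 'a'), (2, '')]


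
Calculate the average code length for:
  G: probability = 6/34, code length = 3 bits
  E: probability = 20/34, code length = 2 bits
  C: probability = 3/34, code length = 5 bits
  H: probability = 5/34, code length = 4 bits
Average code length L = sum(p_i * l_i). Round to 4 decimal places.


Weighted contributions p_i * l_i:
  G: (6/34) * 3 = 18/34
  E: (20/34) * 2 = 40/34
  C: (3/34) * 5 = 15/34
  H: (5/34) * 4 = 20/34
Sum = (18 + 40 + 15 + 20)/34 = 93/34

L = 93/34 = 2.7353 bits/symbol


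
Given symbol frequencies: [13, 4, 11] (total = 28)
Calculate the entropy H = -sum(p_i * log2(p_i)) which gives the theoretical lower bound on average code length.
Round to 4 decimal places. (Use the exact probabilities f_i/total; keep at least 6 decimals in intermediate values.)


Per-symbol terms -p_i * log2(p_i) with p_i = f_i/28:
  p = 13/28 = 0.464286: log2(p) = -1.106915, -p*log2(p) = 0.513925
  p = 4/28 = 0.142857: log2(p) = -2.807355, -p*log2(p) = 0.401051
  p = 11/28 = 0.392857: log2(p) = -1.347923, -p*log2(p) = 0.529541
H = 0.513925 + 0.401051 + 0.529541 = 1.444517

H = 1.4445 bits/symbol


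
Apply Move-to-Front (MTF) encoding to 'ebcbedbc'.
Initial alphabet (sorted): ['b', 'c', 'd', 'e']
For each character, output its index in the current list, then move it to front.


MTF encoding:
'e': index 3 in ['b', 'c', 'd', 'e'] -> ['e', 'b', 'c', 'd']
'b': index 1 in ['e', 'b', 'c', 'd'] -> ['b', 'e', 'c', 'd']
'c': index 2 in ['b', 'e', 'c', 'd'] -> ['c', 'b', 'e', 'd']
'b': index 1 in ['c', 'b', 'e', 'd'] -> ['b', 'c', 'e', 'd']
'e': index 2 in ['b', 'c', 'e', 'd'] -> ['e', 'b', 'c', 'd']
'd': index 3 in ['e', 'b', 'c', 'd'] -> ['d', 'e', 'b', 'c']
'b': index 2 in ['d', 'e', 'b', 'c'] -> ['b', 'd', 'e', 'c']
'c': index 3 in ['b', 'd', 'e', 'c'] -> ['c', 'b', 'd', 'e']


Output: [3, 1, 2, 1, 2, 3, 2, 3]


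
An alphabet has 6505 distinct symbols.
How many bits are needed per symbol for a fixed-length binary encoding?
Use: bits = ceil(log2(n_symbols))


log2(6505) = 12.6673
Bracket: 2^12 = 4096 < 6505 <= 2^13 = 8192
So ceil(log2(6505)) = 13

bits = ceil(log2(6505)) = ceil(12.6673) = 13 bits


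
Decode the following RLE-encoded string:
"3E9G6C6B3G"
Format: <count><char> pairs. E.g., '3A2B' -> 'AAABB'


Expanding each <count><char> pair:
  3E -> 'EEE'
  9G -> 'GGGGGGGGG'
  6C -> 'CCCCCC'
  6B -> 'BBBBBB'
  3G -> 'GGG'

Decoded = EEEGGGGGGGGGCCCCCCBBBBBBGGG


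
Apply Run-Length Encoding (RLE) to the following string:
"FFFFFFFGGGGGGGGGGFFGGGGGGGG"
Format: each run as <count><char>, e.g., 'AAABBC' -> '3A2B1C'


Scanning runs left to right:
  i=0: run of 'F' x 7 -> '7F'
  i=7: run of 'G' x 10 -> '10G'
  i=17: run of 'F' x 2 -> '2F'
  i=19: run of 'G' x 8 -> '8G'

RLE = 7F10G2F8G


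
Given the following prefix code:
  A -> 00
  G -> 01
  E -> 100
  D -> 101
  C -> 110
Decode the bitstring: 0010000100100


Decoding step by step:
Bits 00 -> A
Bits 100 -> E
Bits 00 -> A
Bits 100 -> E
Bits 100 -> E


Decoded message: AEAEE


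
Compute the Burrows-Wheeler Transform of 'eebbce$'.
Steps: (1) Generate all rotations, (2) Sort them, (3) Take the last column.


Rotations (sorted):
  0: $eebbce -> last char: e
  1: bbce$ee -> last char: e
  2: bce$eeb -> last char: b
  3: ce$eebb -> last char: b
  4: e$eebbc -> last char: c
  5: ebbce$e -> last char: e
  6: eebbce$ -> last char: $


BWT = eebbce$


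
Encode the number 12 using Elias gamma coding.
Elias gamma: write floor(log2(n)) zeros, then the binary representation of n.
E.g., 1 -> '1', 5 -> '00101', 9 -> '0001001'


num_bits = floor(log2(12)) + 1 = 4
leading_zeros = num_bits - 1 = 3
binary(12) = 1100

Elias gamma(12) = '000' + '1100' = 0001100 (7 bits)


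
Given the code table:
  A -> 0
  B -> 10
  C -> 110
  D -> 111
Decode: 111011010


Decoding:
111 -> D
0 -> A
110 -> C
10 -> B


Result: DACB


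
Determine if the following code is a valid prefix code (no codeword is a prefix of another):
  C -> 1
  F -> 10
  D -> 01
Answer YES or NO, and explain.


Checking each pair (does one codeword prefix another?):
  C='1' vs F='10': prefix -- VIOLATION

NO -- this is NOT a valid prefix code. C (1) is a prefix of F (10).


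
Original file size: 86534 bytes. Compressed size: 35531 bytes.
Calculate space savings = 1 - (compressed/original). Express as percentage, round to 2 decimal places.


ratio = compressed/original = 35531/86534 = 0.410602
savings = 1 - ratio = 1 - 0.410602 = 0.589398
as a percentage: 0.589398 * 100 = 58.94%

Space savings = 1 - 35531/86534 = 58.94%


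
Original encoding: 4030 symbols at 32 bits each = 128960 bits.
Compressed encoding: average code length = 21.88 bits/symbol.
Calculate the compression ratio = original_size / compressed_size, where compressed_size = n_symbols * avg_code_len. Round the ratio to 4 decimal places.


original_size = n_symbols * orig_bits = 4030 * 32 = 128960 bits
compressed_size = n_symbols * avg_code_len = 4030 * 21.88 = 88176.4 bits
ratio = original_size / compressed_size = 128960 / 88176.4 = 1.4625

Compression ratio = 1.4625


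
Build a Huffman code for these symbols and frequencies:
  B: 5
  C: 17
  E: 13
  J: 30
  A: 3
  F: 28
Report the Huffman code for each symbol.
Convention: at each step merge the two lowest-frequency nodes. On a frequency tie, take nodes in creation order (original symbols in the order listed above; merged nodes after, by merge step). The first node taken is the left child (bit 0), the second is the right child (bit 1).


Huffman tree construction:
Step 1: Merge A(3) + B(5) = 8
Step 2: Merge (A+B)(8) + E(13) = 21
Step 3: Merge C(17) + ((A+B)+E)(21) = 38
Step 4: Merge F(28) + J(30) = 58
Step 5: Merge (C+((A+B)+E))(38) + (F+J)(58) = 96
Read each symbol's code off the tree from the root (left child = 0, right child = 1).

Codes:
  B: 0101 (length 4)
  C: 00 (length 2)
  E: 011 (length 3)
  J: 11 (length 2)
  A: 0100 (length 4)
  F: 10 (length 2)
Average code length: 221/96 = 2.3021 bits/symbol


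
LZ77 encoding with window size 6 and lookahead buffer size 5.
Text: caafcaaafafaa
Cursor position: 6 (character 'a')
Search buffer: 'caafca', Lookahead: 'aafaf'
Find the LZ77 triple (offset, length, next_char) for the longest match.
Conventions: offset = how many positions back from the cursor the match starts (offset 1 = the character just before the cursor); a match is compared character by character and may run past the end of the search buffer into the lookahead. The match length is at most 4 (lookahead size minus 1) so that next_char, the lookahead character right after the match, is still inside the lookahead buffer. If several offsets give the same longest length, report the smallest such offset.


Try each offset into the search buffer:
  offset=1 (pos 5, char 'a'): match length 2
  offset=2 (pos 4, char 'c'): match length 0
  offset=3 (pos 3, char 'f'): match length 0
  offset=4 (pos 2, char 'a'): match length 1
  offset=5 (pos 1, char 'a'): match length 3
  offset=6 (pos 0, char 'c'): match length 0
Longest match has length 3 at offset 5.
next_char = character at position 6 + 3 = 9 -> 'a'

Best match: offset=5, length=3 (matching 'aaf' starting at position 1)
LZ77 triple: (5, 3, 'a')


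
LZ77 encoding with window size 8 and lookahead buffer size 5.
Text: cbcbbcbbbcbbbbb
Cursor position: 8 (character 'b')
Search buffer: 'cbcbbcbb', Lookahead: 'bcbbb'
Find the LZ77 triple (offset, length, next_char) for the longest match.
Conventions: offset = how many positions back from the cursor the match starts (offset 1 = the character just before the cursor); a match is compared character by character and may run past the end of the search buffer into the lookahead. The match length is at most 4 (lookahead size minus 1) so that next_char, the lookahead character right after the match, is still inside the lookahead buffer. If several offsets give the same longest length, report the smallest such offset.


Try each offset into the search buffer:
  offset=1 (pos 7, char 'b'): match length 1
  offset=2 (pos 6, char 'b'): match length 1
  offset=3 (pos 5, char 'c'): match length 0
  offset=4 (pos 4, char 'b'): match length 4
  offset=5 (pos 3, char 'b'): match length 1
  offset=6 (pos 2, char 'c'): match length 0
  offset=7 (pos 1, char 'b'): match length 4
  offset=8 (pos 0, char 'c'): match length 0
Longest match has length 4, found at offsets 4, 7; take the smallest, offset 4.
next_char = character at position 8 + 4 = 12 -> 'b'

Best match: offset=4, length=4 (matching 'bcbb' starting at position 4)
LZ77 triple: (4, 4, 'b')


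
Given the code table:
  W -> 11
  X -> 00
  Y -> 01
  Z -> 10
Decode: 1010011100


Decoding:
10 -> Z
10 -> Z
01 -> Y
11 -> W
00 -> X


Result: ZZYWX


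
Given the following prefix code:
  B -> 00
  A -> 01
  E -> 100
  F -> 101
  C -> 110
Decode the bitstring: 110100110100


Decoding step by step:
Bits 110 -> C
Bits 100 -> E
Bits 110 -> C
Bits 100 -> E


Decoded message: CECE


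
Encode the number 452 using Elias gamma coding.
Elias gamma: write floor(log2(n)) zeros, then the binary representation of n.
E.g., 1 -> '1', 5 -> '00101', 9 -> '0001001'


num_bits = floor(log2(452)) + 1 = 9
leading_zeros = num_bits - 1 = 8
binary(452) = 111000100

Elias gamma(452) = '00000000' + '111000100' = 00000000111000100 (17 bits)


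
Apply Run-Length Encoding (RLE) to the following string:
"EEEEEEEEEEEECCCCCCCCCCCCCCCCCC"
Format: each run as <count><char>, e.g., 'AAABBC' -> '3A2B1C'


Scanning runs left to right:
  i=0: run of 'E' x 12 -> '12E'
  i=12: run of 'C' x 18 -> '18C'

RLE = 12E18C


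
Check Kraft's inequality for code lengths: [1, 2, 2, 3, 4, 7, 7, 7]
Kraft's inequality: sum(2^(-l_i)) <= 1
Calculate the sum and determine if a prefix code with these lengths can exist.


Sum = 2^(-1) + 2^(-2) + 2^(-2) + 2^(-3) + 2^(-4) + 2^(-7) + 2^(-7) + 2^(-7)
    = 0.5 + 0.25 + 0.25 + 0.125 + 0.0625 + 0.0078125 + 0.0078125 + 0.0078125
    = 155/128 = 1.2109375
Since 1.2109375 > 1, Kraft's inequality is NOT satisfied.
A prefix code with these lengths CANNOT exist.

Kraft sum = 1.2109375. Not satisfied.


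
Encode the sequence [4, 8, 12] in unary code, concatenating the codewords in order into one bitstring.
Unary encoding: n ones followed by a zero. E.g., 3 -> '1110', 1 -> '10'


Encode each number as n ones followed by a terminating 0:
  4 -> 11110 (5 bits)
  8 -> 111111110 (9 bits)
  12 -> 1111111111110 (13 bits)
Total length = 5 + 9 + 13 = 27 bits.

Unary([4, 8, 12]) = 111101111111101111111111110 (27 bits)


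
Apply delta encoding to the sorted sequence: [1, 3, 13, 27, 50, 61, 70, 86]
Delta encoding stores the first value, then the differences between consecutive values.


First value: 1
Deltas:
  3 - 1 = 2
  13 - 3 = 10
  27 - 13 = 14
  50 - 27 = 23
  61 - 50 = 11
  70 - 61 = 9
  86 - 70 = 16


Delta encoded: [1, 2, 10, 14, 23, 11, 9, 16]


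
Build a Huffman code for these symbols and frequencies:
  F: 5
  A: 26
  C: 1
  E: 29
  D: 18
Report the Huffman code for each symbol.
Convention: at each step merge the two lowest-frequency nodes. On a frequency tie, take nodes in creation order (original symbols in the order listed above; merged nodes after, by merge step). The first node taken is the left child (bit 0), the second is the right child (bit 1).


Huffman tree construction:
Step 1: Merge C(1) + F(5) = 6
Step 2: Merge (C+F)(6) + D(18) = 24
Step 3: Merge ((C+F)+D)(24) + A(26) = 50
Step 4: Merge E(29) + (((C+F)+D)+A)(50) = 79
Read each symbol's code off the tree from the root (left child = 0, right child = 1).

Codes:
  F: 1001 (length 4)
  A: 11 (length 2)
  C: 1000 (length 4)
  E: 0 (length 1)
  D: 101 (length 3)
Average code length: 159/79 = 2.0127 bits/symbol


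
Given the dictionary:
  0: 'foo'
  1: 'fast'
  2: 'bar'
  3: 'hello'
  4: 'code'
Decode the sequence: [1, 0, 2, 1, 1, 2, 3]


Look up each index in the dictionary:
  1 -> 'fast'
  0 -> 'foo'
  2 -> 'bar'
  1 -> 'fast'
  1 -> 'fast'
  2 -> 'bar'
  3 -> 'hello'

Decoded: "fast foo bar fast fast bar hello"


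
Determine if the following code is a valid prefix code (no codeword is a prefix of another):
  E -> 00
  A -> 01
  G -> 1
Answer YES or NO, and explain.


Checking each pair (does one codeword prefix another?):
  E='00' vs A='01': no prefix
  E='00' vs G='1': no prefix
  A='01' vs E='00': no prefix
  A='01' vs G='1': no prefix
  G='1' vs E='00': no prefix
  G='1' vs A='01': no prefix
No violation found over all pairs.

YES -- this is a valid prefix code. No codeword is a prefix of any other codeword.


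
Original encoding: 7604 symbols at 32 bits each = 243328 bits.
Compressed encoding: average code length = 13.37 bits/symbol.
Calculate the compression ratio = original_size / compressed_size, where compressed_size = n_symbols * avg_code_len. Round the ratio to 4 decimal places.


original_size = n_symbols * orig_bits = 7604 * 32 = 243328 bits
compressed_size = n_symbols * avg_code_len = 7604 * 13.37 = 101665.48 bits
ratio = original_size / compressed_size = 243328 / 101665.48 = 2.3934

Compression ratio = 2.3934


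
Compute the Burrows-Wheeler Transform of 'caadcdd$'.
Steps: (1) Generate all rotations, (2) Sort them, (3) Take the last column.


Rotations (sorted):
  0: $caadcdd -> last char: d
  1: aadcdd$c -> last char: c
  2: adcdd$ca -> last char: a
  3: caadcdd$ -> last char: $
  4: cdd$caad -> last char: d
  5: d$caadcd -> last char: d
  6: dcdd$caa -> last char: a
  7: dd$caadc -> last char: c


BWT = dca$ddac


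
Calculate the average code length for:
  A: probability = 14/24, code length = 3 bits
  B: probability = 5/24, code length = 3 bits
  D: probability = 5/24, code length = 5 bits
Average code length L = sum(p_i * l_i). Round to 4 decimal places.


Weighted contributions p_i * l_i:
  A: (14/24) * 3 = 42/24
  B: (5/24) * 3 = 15/24
  D: (5/24) * 5 = 25/24
Sum = (42 + 15 + 25)/24 = 82/24

L = 82/24 = 3.4167 bits/symbol


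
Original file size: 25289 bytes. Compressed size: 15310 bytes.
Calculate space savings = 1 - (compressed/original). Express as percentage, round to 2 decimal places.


ratio = compressed/original = 15310/25289 = 0.605402
savings = 1 - ratio = 1 - 0.605402 = 0.394598
as a percentage: 0.394598 * 100 = 39.46%

Space savings = 1 - 15310/25289 = 39.46%


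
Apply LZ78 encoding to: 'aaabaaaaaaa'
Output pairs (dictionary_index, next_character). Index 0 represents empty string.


LZ78 encoding steps:
Dictionary: {0: ''}
Step 1: w='' (idx 0), next='a' -> output (0, 'a'), add 'a' as idx 1
Step 2: w='a' (idx 1), next='a' -> output (1, 'a'), add 'aa' as idx 2
Step 3: w='' (idx 0), next='b' -> output (0, 'b'), add 'b' as idx 3
Step 4: w='aa' (idx 2), next='a' -> output (2, 'a'), add 'aaa' as idx 4
Step 5: w='aaa' (idx 4), next='a' -> output (4, 'a'), add 'aaaa' as idx 5


Encoded: [(0, 'a'), (1, 'a'), (0, 'b'), (2, 'a'), (4, 'a')]


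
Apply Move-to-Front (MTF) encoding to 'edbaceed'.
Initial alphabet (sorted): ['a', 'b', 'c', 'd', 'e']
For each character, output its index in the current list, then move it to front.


MTF encoding:
'e': index 4 in ['a', 'b', 'c', 'd', 'e'] -> ['e', 'a', 'b', 'c', 'd']
'd': index 4 in ['e', 'a', 'b', 'c', 'd'] -> ['d', 'e', 'a', 'b', 'c']
'b': index 3 in ['d', 'e', 'a', 'b', 'c'] -> ['b', 'd', 'e', 'a', 'c']
'a': index 3 in ['b', 'd', 'e', 'a', 'c'] -> ['a', 'b', 'd', 'e', 'c']
'c': index 4 in ['a', 'b', 'd', 'e', 'c'] -> ['c', 'a', 'b', 'd', 'e']
'e': index 4 in ['c', 'a', 'b', 'd', 'e'] -> ['e', 'c', 'a', 'b', 'd']
'e': index 0 in ['e', 'c', 'a', 'b', 'd'] -> ['e', 'c', 'a', 'b', 'd']
'd': index 4 in ['e', 'c', 'a', 'b', 'd'] -> ['d', 'e', 'c', 'a', 'b']


Output: [4, 4, 3, 3, 4, 4, 0, 4]


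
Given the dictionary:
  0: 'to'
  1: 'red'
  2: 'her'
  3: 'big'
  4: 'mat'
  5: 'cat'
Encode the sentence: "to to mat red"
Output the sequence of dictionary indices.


Look up each word in the dictionary:
  'to' -> 0
  'to' -> 0
  'mat' -> 4
  'red' -> 1

Encoded: [0, 0, 4, 1]


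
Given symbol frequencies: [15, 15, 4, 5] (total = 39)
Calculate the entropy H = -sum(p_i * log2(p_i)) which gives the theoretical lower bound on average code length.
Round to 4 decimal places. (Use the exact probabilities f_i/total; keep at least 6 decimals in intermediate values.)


Per-symbol terms -p_i * log2(p_i) with p_i = f_i/39:
  p = 15/39 = 0.384615: log2(p) = -1.378512, -p*log2(p) = 0.530197
  p = 15/39 = 0.384615: log2(p) = -1.378512, -p*log2(p) = 0.530197
  p = 4/39 = 0.102564: log2(p) = -3.285402, -p*log2(p) = 0.336964
  p = 5/39 = 0.128205: log2(p) = -2.963474, -p*log2(p) = 0.379933
H = 0.530197 + 0.530197 + 0.336964 + 0.379933 = 1.777291

H = 1.7773 bits/symbol


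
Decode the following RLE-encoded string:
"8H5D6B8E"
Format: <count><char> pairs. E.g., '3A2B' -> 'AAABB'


Expanding each <count><char> pair:
  8H -> 'HHHHHHHH'
  5D -> 'DDDDD'
  6B -> 'BBBBBB'
  8E -> 'EEEEEEEE'

Decoded = HHHHHHHHDDDDDBBBBBBEEEEEEEE


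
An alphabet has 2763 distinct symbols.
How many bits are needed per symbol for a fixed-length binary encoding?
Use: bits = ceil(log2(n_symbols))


log2(2763) = 11.432
Bracket: 2^11 = 2048 < 2763 <= 2^12 = 4096
So ceil(log2(2763)) = 12

bits = ceil(log2(2763)) = ceil(11.432) = 12 bits


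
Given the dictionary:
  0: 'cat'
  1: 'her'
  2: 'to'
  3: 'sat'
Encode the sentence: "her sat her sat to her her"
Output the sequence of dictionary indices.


Look up each word in the dictionary:
  'her' -> 1
  'sat' -> 3
  'her' -> 1
  'sat' -> 3
  'to' -> 2
  'her' -> 1
  'her' -> 1

Encoded: [1, 3, 1, 3, 2, 1, 1]


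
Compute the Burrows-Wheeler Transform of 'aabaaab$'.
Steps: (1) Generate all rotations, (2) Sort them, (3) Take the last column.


Rotations (sorted):
  0: $aabaaab -> last char: b
  1: aaab$aab -> last char: b
  2: aab$aaba -> last char: a
  3: aabaaab$ -> last char: $
  4: ab$aabaa -> last char: a
  5: abaaab$a -> last char: a
  6: b$aabaaa -> last char: a
  7: baaab$aa -> last char: a


BWT = bba$aaaa


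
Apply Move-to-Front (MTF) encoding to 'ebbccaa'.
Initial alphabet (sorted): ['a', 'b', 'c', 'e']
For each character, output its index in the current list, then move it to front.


MTF encoding:
'e': index 3 in ['a', 'b', 'c', 'e'] -> ['e', 'a', 'b', 'c']
'b': index 2 in ['e', 'a', 'b', 'c'] -> ['b', 'e', 'a', 'c']
'b': index 0 in ['b', 'e', 'a', 'c'] -> ['b', 'e', 'a', 'c']
'c': index 3 in ['b', 'e', 'a', 'c'] -> ['c', 'b', 'e', 'a']
'c': index 0 in ['c', 'b', 'e', 'a'] -> ['c', 'b', 'e', 'a']
'a': index 3 in ['c', 'b', 'e', 'a'] -> ['a', 'c', 'b', 'e']
'a': index 0 in ['a', 'c', 'b', 'e'] -> ['a', 'c', 'b', 'e']


Output: [3, 2, 0, 3, 0, 3, 0]


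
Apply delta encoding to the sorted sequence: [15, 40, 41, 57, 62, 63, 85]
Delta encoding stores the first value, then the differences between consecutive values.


First value: 15
Deltas:
  40 - 15 = 25
  41 - 40 = 1
  57 - 41 = 16
  62 - 57 = 5
  63 - 62 = 1
  85 - 63 = 22


Delta encoded: [15, 25, 1, 16, 5, 1, 22]


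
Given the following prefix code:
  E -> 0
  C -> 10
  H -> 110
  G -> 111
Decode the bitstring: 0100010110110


Decoding step by step:
Bits 0 -> E
Bits 10 -> C
Bits 0 -> E
Bits 0 -> E
Bits 10 -> C
Bits 110 -> H
Bits 110 -> H


Decoded message: ECEECHH


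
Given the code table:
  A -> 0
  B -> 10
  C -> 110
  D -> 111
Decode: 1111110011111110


Decoding:
111 -> D
111 -> D
0 -> A
0 -> A
111 -> D
111 -> D
10 -> B


Result: DDAADDB


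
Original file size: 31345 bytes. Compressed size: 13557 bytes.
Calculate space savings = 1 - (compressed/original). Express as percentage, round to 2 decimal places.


ratio = compressed/original = 13557/31345 = 0.432509
savings = 1 - ratio = 1 - 0.432509 = 0.567491
as a percentage: 0.567491 * 100 = 56.75%

Space savings = 1 - 13557/31345 = 56.75%


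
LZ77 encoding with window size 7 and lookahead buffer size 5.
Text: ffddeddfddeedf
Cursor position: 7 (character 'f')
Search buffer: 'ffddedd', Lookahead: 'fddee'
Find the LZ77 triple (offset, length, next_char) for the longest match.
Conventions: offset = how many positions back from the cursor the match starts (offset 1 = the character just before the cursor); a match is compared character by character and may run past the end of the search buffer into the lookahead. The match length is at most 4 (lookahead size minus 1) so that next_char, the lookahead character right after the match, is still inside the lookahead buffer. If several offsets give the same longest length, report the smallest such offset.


Try each offset into the search buffer:
  offset=1 (pos 6, char 'd'): match length 0
  offset=2 (pos 5, char 'd'): match length 0
  offset=3 (pos 4, char 'e'): match length 0
  offset=4 (pos 3, char 'd'): match length 0
  offset=5 (pos 2, char 'd'): match length 0
  offset=6 (pos 1, char 'f'): match length 4
  offset=7 (pos 0, char 'f'): match length 1
Longest match has length 4 at offset 6.
next_char = character at position 7 + 4 = 11 -> 'e'

Best match: offset=6, length=4 (matching 'fdde' starting at position 1)
LZ77 triple: (6, 4, 'e')


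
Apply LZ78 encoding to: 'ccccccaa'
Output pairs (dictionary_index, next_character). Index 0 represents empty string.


LZ78 encoding steps:
Dictionary: {0: ''}
Step 1: w='' (idx 0), next='c' -> output (0, 'c'), add 'c' as idx 1
Step 2: w='c' (idx 1), next='c' -> output (1, 'c'), add 'cc' as idx 2
Step 3: w='cc' (idx 2), next='c' -> output (2, 'c'), add 'ccc' as idx 3
Step 4: w='' (idx 0), next='a' -> output (0, 'a'), add 'a' as idx 4
Step 5: w='a' (idx 4), end of input -> output (4, '')


Encoded: [(0, 'c'), (1, 'c'), (2, 'c'), (0, 'a'), (4, '')]


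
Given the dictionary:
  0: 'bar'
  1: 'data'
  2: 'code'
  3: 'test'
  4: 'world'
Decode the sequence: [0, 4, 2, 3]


Look up each index in the dictionary:
  0 -> 'bar'
  4 -> 'world'
  2 -> 'code'
  3 -> 'test'

Decoded: "bar world code test"


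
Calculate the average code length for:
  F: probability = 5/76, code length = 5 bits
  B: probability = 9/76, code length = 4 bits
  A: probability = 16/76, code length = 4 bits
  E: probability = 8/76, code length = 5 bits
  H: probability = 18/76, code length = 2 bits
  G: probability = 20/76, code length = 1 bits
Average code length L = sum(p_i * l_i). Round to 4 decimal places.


Weighted contributions p_i * l_i:
  F: (5/76) * 5 = 25/76
  B: (9/76) * 4 = 36/76
  A: (16/76) * 4 = 64/76
  E: (8/76) * 5 = 40/76
  H: (18/76) * 2 = 36/76
  G: (20/76) * 1 = 20/76
Sum = (25 + 36 + 64 + 40 + 36 + 20)/76 = 221/76

L = 221/76 = 2.9079 bits/symbol


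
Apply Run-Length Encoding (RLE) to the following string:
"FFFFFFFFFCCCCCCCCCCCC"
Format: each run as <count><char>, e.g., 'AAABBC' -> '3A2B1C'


Scanning runs left to right:
  i=0: run of 'F' x 9 -> '9F'
  i=9: run of 'C' x 12 -> '12C'

RLE = 9F12C


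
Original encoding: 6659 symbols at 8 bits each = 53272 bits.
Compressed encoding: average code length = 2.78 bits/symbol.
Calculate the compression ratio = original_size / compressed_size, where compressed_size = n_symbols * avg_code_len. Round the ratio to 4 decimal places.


original_size = n_symbols * orig_bits = 6659 * 8 = 53272 bits
compressed_size = n_symbols * avg_code_len = 6659 * 2.78 = 18512.02 bits
ratio = original_size / compressed_size = 53272 / 18512.02 = 2.8777

Compression ratio = 2.8777


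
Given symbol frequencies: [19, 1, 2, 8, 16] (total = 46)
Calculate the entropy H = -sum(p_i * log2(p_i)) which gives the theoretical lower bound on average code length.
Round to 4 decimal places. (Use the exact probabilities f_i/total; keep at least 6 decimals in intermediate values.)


Per-symbol terms -p_i * log2(p_i) with p_i = f_i/46:
  p = 19/46 = 0.413043: log2(p) = -1.275634, -p*log2(p) = 0.526892
  p = 1/46 = 0.021739: log2(p) = -5.523562, -p*log2(p) = 0.120077
  p = 2/46 = 0.043478: log2(p) = -4.523562, -p*log2(p) = 0.196677
  p = 8/46 = 0.173913: log2(p) = -2.523562, -p*log2(p) = 0.438880
  p = 16/46 = 0.347826: log2(p) = -1.523562, -p*log2(p) = 0.529935
H = 0.526892 + 0.120077 + 0.196677 + 0.438880 + 0.529935 = 1.812461

H = 1.8125 bits/symbol


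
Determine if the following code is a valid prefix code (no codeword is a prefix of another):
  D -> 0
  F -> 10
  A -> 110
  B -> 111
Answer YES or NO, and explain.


Checking each pair (does one codeword prefix another?):
  D='0' vs F='10': no prefix
  D='0' vs A='110': no prefix
  D='0' vs B='111': no prefix
  F='10' vs D='0': no prefix
  F='10' vs A='110': no prefix
  F='10' vs B='111': no prefix
  A='110' vs D='0': no prefix
  A='110' vs F='10': no prefix
  A='110' vs B='111': no prefix
  B='111' vs D='0': no prefix
  B='111' vs F='10': no prefix
  B='111' vs A='110': no prefix
No violation found over all pairs.

YES -- this is a valid prefix code. No codeword is a prefix of any other codeword.


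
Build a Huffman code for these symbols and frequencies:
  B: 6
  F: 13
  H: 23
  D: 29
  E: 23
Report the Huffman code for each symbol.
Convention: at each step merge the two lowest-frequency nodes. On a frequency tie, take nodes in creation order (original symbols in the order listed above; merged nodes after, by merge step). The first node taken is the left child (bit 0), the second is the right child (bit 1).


Huffman tree construction:
Step 1: Merge B(6) + F(13) = 19
Step 2: Merge (B+F)(19) + H(23) = 42
Step 3: Merge E(23) + D(29) = 52
Step 4: Merge ((B+F)+H)(42) + (E+D)(52) = 94
Read each symbol's code off the tree from the root (left child = 0, right child = 1).

Codes:
  B: 000 (length 3)
  F: 001 (length 3)
  H: 01 (length 2)
  D: 11 (length 2)
  E: 10 (length 2)
Average code length: 207/94 = 2.2021 bits/symbol


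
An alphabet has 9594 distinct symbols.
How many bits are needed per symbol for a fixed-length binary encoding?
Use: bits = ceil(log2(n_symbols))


log2(9594) = 13.2279
Bracket: 2^13 = 8192 < 9594 <= 2^14 = 16384
So ceil(log2(9594)) = 14

bits = ceil(log2(9594)) = ceil(13.2279) = 14 bits


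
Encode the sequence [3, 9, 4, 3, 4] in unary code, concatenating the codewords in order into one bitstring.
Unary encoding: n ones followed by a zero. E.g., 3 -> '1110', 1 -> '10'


Encode each number as n ones followed by a terminating 0:
  3 -> 1110 (4 bits)
  9 -> 1111111110 (10 bits)
  4 -> 11110 (5 bits)
  3 -> 1110 (4 bits)
  4 -> 11110 (5 bits)
Total length = 4 + 10 + 5 + 4 + 5 = 28 bits.

Unary([3, 9, 4, 3, 4]) = 1110111111111011110111011110 (28 bits)


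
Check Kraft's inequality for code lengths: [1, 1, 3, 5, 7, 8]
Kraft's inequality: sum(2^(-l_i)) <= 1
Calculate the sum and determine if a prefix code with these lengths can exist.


Sum = 2^(-1) + 2^(-1) + 2^(-3) + 2^(-5) + 2^(-7) + 2^(-8)
    = 0.5 + 0.5 + 0.125 + 0.03125 + 0.0078125 + 0.00390625
    = 299/256 = 1.16796875
Since 1.16796875 > 1, Kraft's inequality is NOT satisfied.
A prefix code with these lengths CANNOT exist.

Kraft sum = 1.16796875. Not satisfied.


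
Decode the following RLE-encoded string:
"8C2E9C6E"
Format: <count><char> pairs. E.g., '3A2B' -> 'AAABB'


Expanding each <count><char> pair:
  8C -> 'CCCCCCCC'
  2E -> 'EE'
  9C -> 'CCCCCCCCC'
  6E -> 'EEEEEE'

Decoded = CCCCCCCCEECCCCCCCCCEEEEEE


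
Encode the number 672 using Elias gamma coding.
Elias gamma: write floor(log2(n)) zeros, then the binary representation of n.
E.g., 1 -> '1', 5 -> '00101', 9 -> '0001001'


num_bits = floor(log2(672)) + 1 = 10
leading_zeros = num_bits - 1 = 9
binary(672) = 1010100000

Elias gamma(672) = '000000000' + '1010100000' = 0000000001010100000 (19 bits)


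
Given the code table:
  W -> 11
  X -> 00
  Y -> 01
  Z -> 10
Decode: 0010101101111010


Decoding:
00 -> X
10 -> Z
10 -> Z
11 -> W
01 -> Y
11 -> W
10 -> Z
10 -> Z


Result: XZZWYWZZ


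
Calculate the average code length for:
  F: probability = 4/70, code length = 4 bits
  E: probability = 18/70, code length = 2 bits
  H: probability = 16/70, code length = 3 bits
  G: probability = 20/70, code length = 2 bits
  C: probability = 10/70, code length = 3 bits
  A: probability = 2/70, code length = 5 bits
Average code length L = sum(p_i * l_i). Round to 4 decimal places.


Weighted contributions p_i * l_i:
  F: (4/70) * 4 = 16/70
  E: (18/70) * 2 = 36/70
  H: (16/70) * 3 = 48/70
  G: (20/70) * 2 = 40/70
  C: (10/70) * 3 = 30/70
  A: (2/70) * 5 = 10/70
Sum = (16 + 36 + 48 + 40 + 30 + 10)/70 = 180/70

L = 180/70 = 2.5714 bits/symbol


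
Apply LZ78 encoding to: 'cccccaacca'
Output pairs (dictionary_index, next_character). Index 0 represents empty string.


LZ78 encoding steps:
Dictionary: {0: ''}
Step 1: w='' (idx 0), next='c' -> output (0, 'c'), add 'c' as idx 1
Step 2: w='c' (idx 1), next='c' -> output (1, 'c'), add 'cc' as idx 2
Step 3: w='cc' (idx 2), next='a' -> output (2, 'a'), add 'cca' as idx 3
Step 4: w='' (idx 0), next='a' -> output (0, 'a'), add 'a' as idx 4
Step 5: w='cca' (idx 3), end of input -> output (3, '')


Encoded: [(0, 'c'), (1, 'c'), (2, 'a'), (0, 'a'), (3, '')]


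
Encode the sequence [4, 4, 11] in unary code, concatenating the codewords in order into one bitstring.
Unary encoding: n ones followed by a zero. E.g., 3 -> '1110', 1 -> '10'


Encode each number as n ones followed by a terminating 0:
  4 -> 11110 (5 bits)
  4 -> 11110 (5 bits)
  11 -> 111111111110 (12 bits)
Total length = 5 + 5 + 12 = 22 bits.

Unary([4, 4, 11]) = 1111011110111111111110 (22 bits)


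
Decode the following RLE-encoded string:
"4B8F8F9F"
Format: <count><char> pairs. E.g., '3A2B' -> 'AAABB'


Expanding each <count><char> pair:
  4B -> 'BBBB'
  8F -> 'FFFFFFFF'
  8F -> 'FFFFFFFF'
  9F -> 'FFFFFFFFF'

Decoded = BBBBFFFFFFFFFFFFFFFFFFFFFFFFF


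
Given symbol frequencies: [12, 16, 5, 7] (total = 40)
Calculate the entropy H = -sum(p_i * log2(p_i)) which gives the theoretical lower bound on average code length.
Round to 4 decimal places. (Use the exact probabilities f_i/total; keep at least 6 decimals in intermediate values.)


Per-symbol terms -p_i * log2(p_i) with p_i = f_i/40:
  p = 12/40 = 0.300000: log2(p) = -1.736966, -p*log2(p) = 0.521090
  p = 16/40 = 0.400000: log2(p) = -1.321928, -p*log2(p) = 0.528771
  p = 5/40 = 0.125000: log2(p) = -3.000000, -p*log2(p) = 0.375000
  p = 7/40 = 0.175000: log2(p) = -2.514573, -p*log2(p) = 0.440050
H = 0.521090 + 0.528771 + 0.375000 + 0.440050 = 1.864911

H = 1.8649 bits/symbol


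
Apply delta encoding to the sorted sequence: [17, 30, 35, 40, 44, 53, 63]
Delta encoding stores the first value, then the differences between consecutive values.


First value: 17
Deltas:
  30 - 17 = 13
  35 - 30 = 5
  40 - 35 = 5
  44 - 40 = 4
  53 - 44 = 9
  63 - 53 = 10


Delta encoded: [17, 13, 5, 5, 4, 9, 10]


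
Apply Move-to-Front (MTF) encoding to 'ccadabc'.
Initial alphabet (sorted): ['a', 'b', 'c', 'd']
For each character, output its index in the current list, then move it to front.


MTF encoding:
'c': index 2 in ['a', 'b', 'c', 'd'] -> ['c', 'a', 'b', 'd']
'c': index 0 in ['c', 'a', 'b', 'd'] -> ['c', 'a', 'b', 'd']
'a': index 1 in ['c', 'a', 'b', 'd'] -> ['a', 'c', 'b', 'd']
'd': index 3 in ['a', 'c', 'b', 'd'] -> ['d', 'a', 'c', 'b']
'a': index 1 in ['d', 'a', 'c', 'b'] -> ['a', 'd', 'c', 'b']
'b': index 3 in ['a', 'd', 'c', 'b'] -> ['b', 'a', 'd', 'c']
'c': index 3 in ['b', 'a', 'd', 'c'] -> ['c', 'b', 'a', 'd']


Output: [2, 0, 1, 3, 1, 3, 3]
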